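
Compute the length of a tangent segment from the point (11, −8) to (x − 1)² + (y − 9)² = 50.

√339

With centre O = (1, 9), |OP|² = 389 and r² = 50.
By the tangent–radius right angle, tangent length = √(|PO|² − r²) = √339.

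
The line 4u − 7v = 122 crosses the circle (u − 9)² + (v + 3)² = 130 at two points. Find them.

(6, −14) and (20, −6)

From the line, v = (−122 + 4u)/7. Substituting:
65u² − 1690u + 7800 = 0  ⟹  u² − 26u + 120 = 0
u = 20 or u = 6, giving (20, −6) and (6, −14).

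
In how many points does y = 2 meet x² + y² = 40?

2

Substituting the line into the circle gives x² − 36 = 0.
Discriminant = (0)² − 4·1·(−36) = 144 > 0.
Two real roots: the line is a secant.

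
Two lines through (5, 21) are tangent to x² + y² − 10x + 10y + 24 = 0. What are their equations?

Write the tangent as mx − y + (21 − m·(5)) = 0 and set its distance from the centre to √26:
[m·(0) − (−26)]² = 26(m² + 1)
m² − 25 = 0, so m = −5 or m = 5.
With m = −5: 5x + y = 46. With m = 5: 5x − y = 4.

5x + y = 46 and 5x − y = 4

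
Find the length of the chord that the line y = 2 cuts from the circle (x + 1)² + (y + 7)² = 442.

Substitute y = 2:
x² + 2x − 360 = 0
x = 18 or x = −20, giving (18, 2) and (−20, 2).
|(18, 2) − (−20, 2)| = √((38)² + (0)²) = 38.

38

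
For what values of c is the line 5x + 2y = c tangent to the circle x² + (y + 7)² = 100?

c = −14 ± 10√29

For a tangent, require d(centre, line) = r = 10.
|5·0 + 2·(−7) − c| / √29 = 10
|c − (−14)| = 10√29.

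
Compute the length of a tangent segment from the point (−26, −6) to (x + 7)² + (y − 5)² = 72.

Centre (−7, 5), r² = 72. |PO|² = (−19)² + (−11)² = 482.
The tangent meets the radius at right angles, so tangent² = |PO|² − r² = 482 − 72 = 410.

√410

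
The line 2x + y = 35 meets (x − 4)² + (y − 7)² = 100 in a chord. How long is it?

Substitute y = −2x + 35:
5x² − 120x + 700 = 0  ⟹  x² − 24x + 140 = 0
x = 14 or x = 10, giving (14, 7) and (10, 15).
Chord length = distance between (14, 7) and (10, 15) = √80 = 4√5.

4√5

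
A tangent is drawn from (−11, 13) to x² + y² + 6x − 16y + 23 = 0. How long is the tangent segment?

√39

With centre O = (−3, 8), |OP|² = 89 and r² = 50.
The tangent meets the radius at right angles, so tangent² = |PO|² − r² = 89 − 50 = 39.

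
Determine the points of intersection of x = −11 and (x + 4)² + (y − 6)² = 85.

(−11, 0) and (−11, 12)

The line gives x = −11. Substituting into the circle:
y² − 12y = 0
y = 12 or y = 0, giving (−11, 12) and (−11, 0).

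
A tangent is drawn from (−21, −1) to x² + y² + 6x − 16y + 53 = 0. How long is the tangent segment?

√385

With centre O = (−3, 8), |OP|² = 405 and r² = 20.
By the tangent–radius right angle, tangent length = √(|PO|² − r²) = √385.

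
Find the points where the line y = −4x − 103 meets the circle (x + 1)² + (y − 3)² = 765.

Express y = −4x − 103 and substitute into the circle:
17x² + 850x + 10472 = 0  ⟹  x² + 50x + 616 = 0
x = −22 or x = −28, giving (−22, −15) and (−28, 9).

(−28, 9) and (−22, −15)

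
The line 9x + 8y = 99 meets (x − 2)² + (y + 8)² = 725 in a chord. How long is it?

Centre (2, −8), r² = 725. Perpendicular distance d from centre to line = |−145| / √145 = 145/√145.
Half the chord is √(r² − d²) = √(580), so the full chord is 4√145.

4√145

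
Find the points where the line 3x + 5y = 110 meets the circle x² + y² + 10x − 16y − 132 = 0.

From the line, y = (110 − 3x)/5. Substituting:
34x² − 170x = 0  ⟹  x² − 5x = 0
x = 5 or x = 0, giving (5, 19) and (0, 22).

(0, 22) and (5, 19)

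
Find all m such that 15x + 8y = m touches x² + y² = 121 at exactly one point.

Tangency holds when the distance from the centre (0, 0) to the line equals the radius 11:
|15·0 + 8·0 − m| / √289 = 11
|m| = 11·17, so m = 187 or m = −187.

m = −187 or m = 187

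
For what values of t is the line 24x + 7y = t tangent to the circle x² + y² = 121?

t = −275 or t = 275

For a tangent, require d(centre, line) = r = 11.
|24·0 + 7·0 − t| / √625 = 11
|t| = 11·25, so t = 275 or t = −275.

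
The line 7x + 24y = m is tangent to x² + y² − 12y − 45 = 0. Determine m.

The line touches the circle iff its distance from (0, 6) is 9:
|7·0 + 24·6 − m| / √625 = 9
|m − (144)| = 9·25, so m = 369 or m = −81.

m = −81 or m = 369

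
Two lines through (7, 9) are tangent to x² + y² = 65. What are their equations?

8x + y = 65 and x − 8y = −65

A line y − (9) = m(x − (7)) is tangent when its distance from (0, 0) is √65:
[m·(−7) − (−9)]² = 65(m² + 1)
8m² + 63m − 8 = 0, so m = −8 or m = 1/8.
With m = −8: 8x + y = 65. With m = 1/8: x − 8y = −65.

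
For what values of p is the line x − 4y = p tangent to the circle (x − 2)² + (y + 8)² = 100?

For a tangent, require d(centre, line) = r = 10.
|1·2 − 4·(−8) − p| / √17 = 10
|p − (34)| = 10√17.

p = 34 ± 10√17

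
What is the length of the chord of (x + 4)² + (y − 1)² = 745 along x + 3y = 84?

3√10

The distance from (−4, 1) to the line is 85/√10, and r² = 745.
Half the chord is √(r² − d²) = √(45/2), so the full chord is 3√10.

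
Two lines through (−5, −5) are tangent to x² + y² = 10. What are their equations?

x − 3y = 10 and 3x − y = −10

Let a tangent through (−5, −5) have slope m. Its distance from (0, 0) must equal √10:
(5m − (5))² = 10(m² + 1)
3m² − 10m + 3 = 0, so m = 1/3 or m = 3.
With m = 1/3: x − 3y = 10. With m = 3: 3x − y = −10.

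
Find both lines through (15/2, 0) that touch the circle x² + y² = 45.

Write the tangent as mx − y + (0 − m·(15/2)) = 0 and set its distance from the centre to 3√5:
[m·(−15/2) − (0)]² = 45(m² + 1)
m² − 4 = 0, so m = 2 or m = −2.
With m = 2: 2x − y = 15. With m = −2: 2x + y = 15.

2x − y = 15 and 2x + y = 15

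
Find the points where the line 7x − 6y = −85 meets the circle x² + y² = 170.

From the line, y = (85 + 7x)/6. Substituting:
85x² + 1190x + 1105 = 0  ⟹  x² + 14x + 13 = 0
x = −1 or x = −13, giving (−1, 13) and (−13, −1).

(−13, −1) and (−1, 13)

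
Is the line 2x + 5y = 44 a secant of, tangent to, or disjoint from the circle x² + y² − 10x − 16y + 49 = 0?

secant

Substituting the line into the circle gives 29x² − 266x − 359 = 0.
Discriminant = (−266)² − 4·29·(−359) = 112400 > 0.
Two real roots: the line is a secant.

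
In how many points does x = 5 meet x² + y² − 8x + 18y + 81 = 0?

2

Centre (4, −9), r² = 16. Distance² from centre to line = (−1)² = 1.
Since d² < r², the line cuts the circle twice.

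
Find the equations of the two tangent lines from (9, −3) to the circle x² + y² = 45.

Write the tangent as mx − y + (−3 − m·(9)) = 0 and set its distance from the centre to 3√5:
(−9m − (3))² = 45(m² + 1)
2m² + 3m − 2 = 0, so m = −2 or m = 1/2.
Through (9, −3) these give 2x + y = 15 and x − 2y = 15.

2x + y = 15 and x − 2y = 15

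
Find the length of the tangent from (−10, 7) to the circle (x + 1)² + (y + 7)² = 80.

The centre is (−1, −7) and r = 4√5. The square of the distance from P to the centre is 81 + 196 = 277.
The tangent meets the radius at right angles, so tangent² = |PO|² − r² = 277 − 80 = 197.

√197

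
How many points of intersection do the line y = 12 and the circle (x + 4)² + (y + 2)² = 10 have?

d² = (0·(−4) + 1·(−2) − (12))² = 196; r² = 10.
Since d² > r², the line lies outside the circle.

0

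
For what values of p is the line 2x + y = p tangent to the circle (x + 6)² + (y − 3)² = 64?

p = −9 ± 8√5

Tangency holds when the distance from the centre (−6, 3) to the line equals the radius 8:
|2·(−6) + 1·3 − p| / √5 = 8
|p − (−9)| = 8√5.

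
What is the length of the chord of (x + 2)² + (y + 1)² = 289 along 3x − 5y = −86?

Substitute y = (86 + 3x)/5:
34x² + 646x + 1156 = 0  ⟹  x² + 19x + 34 = 0
x = −2 or x = −17, giving (−2, 16) and (−17, 7).
|(−2, 16) − (−17, 7)| = √((15)² + (9)²) = 3√34.

3√34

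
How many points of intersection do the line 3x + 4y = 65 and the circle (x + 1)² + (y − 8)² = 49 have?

Substituting the line into the circle gives 25x² − 166x + 321 = 0.
Δ = 27556 − 32100 = −4544.
No real roots: the line does not meet the circle.

0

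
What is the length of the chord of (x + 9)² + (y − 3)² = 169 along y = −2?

Substitute y = −2:
x² + 18x − 63 = 0
x = 3 or x = −21, giving (3, −2) and (−21, −2).
Chord length = distance between (3, −2) and (−21, −2) = √576 = 24.

24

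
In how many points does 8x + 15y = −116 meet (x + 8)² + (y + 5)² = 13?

Centre (−8, −5), r² = 13. Distance² from centre to line = (−23)²/289 = 529/289.
Since d² < r², the line cuts the circle twice.

2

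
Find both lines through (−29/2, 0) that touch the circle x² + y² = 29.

Let a tangent through (−29/2, 0) have slope m. Its distance from (0, 0) must equal √29:
[m·(29/2) − (0)]² = 29(m² + 1)
25m² − 4 = 0, so m = −2/5 or m = 2/5.
With m = −2/5: 2x + 5y = −29. With m = 2/5: 2x − 5y = −29.

2x + 5y = −29 and 2x − 5y = −29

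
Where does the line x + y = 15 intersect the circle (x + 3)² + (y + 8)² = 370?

(6, 9) and (14, 1)

Substitute y = −x + 15:
2x² − 40x + 168 = 0  ⟹  x² − 20x + 84 = 0
x = 14 or x = 6, giving (14, 1) and (6, 9).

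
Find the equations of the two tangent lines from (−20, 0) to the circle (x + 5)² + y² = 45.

x + 2y = −20 and x − 2y = −20

Write the tangent as mx − y + (0 − m·(−20)) = 0 and set its distance from the centre to 3√5:
(15m − (0))² = 45(m² + 1)
4m² − 1 = 0, so m = −1/2 or m = 1/2.
Through (−20, 0) these give x + 2y = −20 and x − 2y = −20.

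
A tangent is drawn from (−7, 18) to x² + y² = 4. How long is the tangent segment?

3√41

Centre (0, 0), r² = 4. |PO|² = (−7)² + (18)² = 373.
Power of the point: PT² = |PO|² − r² = 369, so PT = 3√41.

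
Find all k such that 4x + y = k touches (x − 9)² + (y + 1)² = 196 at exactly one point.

k = 35 ± 14√17

Tangency holds when the distance from the centre (9, −1) to the line equals the radius 14:
|4·9 + 1·(−1) − k| / √17 = 14
|k − (35)| = 14√17.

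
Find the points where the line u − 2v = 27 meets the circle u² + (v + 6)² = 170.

Express v = (−27 + u)/2 and substitute into the circle:
5u² − 30u − 455 = 0  ⟹  u² − 6u − 91 = 0
u = 13 or u = −7, giving (13, −7) and (−7, −17).

(−7, −17) and (13, −7)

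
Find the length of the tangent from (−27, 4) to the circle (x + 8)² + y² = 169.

4√13

With centre O = (−8, 0), |OP|² = 377 and r² = 169.
By the tangent–radius right angle, tangent length = √(|PO|² − r²) = √208 = 4√13.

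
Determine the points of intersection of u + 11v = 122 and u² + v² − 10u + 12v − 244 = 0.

(1, 11) and (12, 10)

Substitute v = (122 − u)/11:
122u² − 1586u + 1464 = 0  ⟹  u² − 13u + 12 = 0
u = 12 or u = 1, giving (12, 10) and (1, 11).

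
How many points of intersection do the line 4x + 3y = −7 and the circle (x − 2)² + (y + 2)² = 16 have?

2

Substituting the line into the circle gives 25x² − 28x − 107 = 0.
Discriminant = (−28)² − 4·25·(−107) = 11484 > 0.
Two real roots: the line is a secant.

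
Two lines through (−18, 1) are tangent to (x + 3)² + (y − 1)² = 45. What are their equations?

Let a tangent through (−18, 1) have slope m. Its distance from (−3, 1) must equal 3√5:
(15m − (0))² = 45(m² + 1)
4m² − 1 = 0, so m = −1/2 or m = 1/2.
With m = −1/2: x + 2y = −16. With m = 1/2: x − 2y = −20.

x + 2y = −16 and x − 2y = −20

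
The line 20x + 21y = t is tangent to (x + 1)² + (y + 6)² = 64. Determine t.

The line touches the circle iff its distance from (−1, −6) is 8:
|20·(−1) + 21·(−6) − t| / √841 = 8
|t − (−146)| = 8·29, so t = 86 or t = −378.

t = −378 or t = 86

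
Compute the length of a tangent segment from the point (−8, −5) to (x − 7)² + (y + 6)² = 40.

The centre is (7, −6) and r = 2√10. The square of the distance from P to the centre is 225 + 1 = 226.
Power of the point: PT² = |PO|² − r² = 186, so PT = √186.

√186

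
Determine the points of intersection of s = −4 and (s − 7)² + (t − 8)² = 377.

The line gives s = −4. Substituting into the circle:
t² − 16t − 192 = 0
t = 24 or t = −8, giving (−4, 24) and (−4, −8).

(−4, −8) and (−4, 24)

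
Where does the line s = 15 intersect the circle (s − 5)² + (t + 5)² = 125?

(15, −10) and (15, 0)

The line gives s = 15. Substituting into the circle:
t² + 10t = 0
t = 0 or t = −10, giving (15, 0) and (15, −10).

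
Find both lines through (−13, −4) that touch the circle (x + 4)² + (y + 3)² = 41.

Write the tangent as mx − y + (−4 − m·(−13)) = 0 and set its distance from the centre to √41:
(9m − (1))² = 41(m² + 1)
20m² − 9m − 20 = 0, so m = −4/5 or m = 5/4.
With m = −4/5: 4x + 5y = −72. With m = 5/4: 5x − 4y = −49.

4x + 5y = −72 and 5x − 4y = −49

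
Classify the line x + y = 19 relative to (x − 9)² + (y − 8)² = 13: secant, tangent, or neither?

d² = (1·9 + 1·8 − (19))²/2 = 2; r² = 13.
Since d² < r², the line cuts the circle twice.

secant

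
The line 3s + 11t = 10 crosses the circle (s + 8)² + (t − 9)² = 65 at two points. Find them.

Express t = (10 − 3s)/11 and substitute into the circle:
130s² + 2470s + 7800 = 0  ⟹  s² + 19s + 60 = 0
s = −4 or s = −15, giving (−4, 2) and (−15, 5).

(−15, 5) and (−4, 2)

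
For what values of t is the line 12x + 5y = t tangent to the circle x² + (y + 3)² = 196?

The line touches the circle iff its distance from (0, −3) is 14:
|12·0 + 5·(−3) − t| / √169 = 14
|t − (−15)| = 14·13, so t = 167 or t = −197.

t = −197 or t = 167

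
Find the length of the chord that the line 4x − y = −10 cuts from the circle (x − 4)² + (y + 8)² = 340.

8√17

Substitute y = 4x + 10:
17x² + 136x = 0  ⟹  x² + 8x = 0
x = 0 or x = −8, giving (0, 10) and (−8, −22).
Chord length = distance between (0, 10) and (−8, −22) = √1088 = 8√17.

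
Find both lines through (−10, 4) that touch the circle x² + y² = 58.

Let a tangent through (−10, 4) have slope m. Its distance from (0, 0) must equal √58:
(10m − (−4))² = 58(m² + 1)
21m² + 40m − 21 = 0, so m = −7/3 or m = 3/7.
Through (−10, 4) these give 7x + 3y = −58 and 3x − 7y = −58.

7x + 3y = −58 and 3x − 7y = −58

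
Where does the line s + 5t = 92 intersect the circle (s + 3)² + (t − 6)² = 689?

Substitute t = (92 − s)/5:
26s² + 26s − 13156 = 0  ⟹  s² + s − 506 = 0
s = 22 or s = −23, giving (22, 14) and (−23, 23).

(−23, 23) and (22, 14)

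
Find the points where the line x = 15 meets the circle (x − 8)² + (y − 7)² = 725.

(15, −19) and (15, 33)

The line gives x = 15. Substituting into the circle:
y² − 14y − 627 = 0
y = 33 or y = −19, giving (15, 33) and (15, −19).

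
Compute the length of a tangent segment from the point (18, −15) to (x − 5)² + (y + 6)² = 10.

4√15

Centre (5, −6), r² = 10. |PO|² = (13)² + (−9)² = 250.
The tangent meets the radius at right angles, so tangent² = |PO|² − r² = 250 − 10 = 240.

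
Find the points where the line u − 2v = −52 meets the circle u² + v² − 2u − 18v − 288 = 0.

(−16, 18) and (4, 28)

Express v = (52 + u)/2 and substitute into the circle:
5u² + 60u − 320 = 0  ⟹  u² + 12u − 64 = 0
u = 4 or u = −16, giving (4, 28) and (−16, 18).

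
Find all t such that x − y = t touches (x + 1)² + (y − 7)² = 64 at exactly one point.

For a tangent, require d(centre, line) = r = 8.
|1·(−1) − 1·7 − t| / √2 = 8
|t − (−8)| = 8√2.

t = −8 ± 8√2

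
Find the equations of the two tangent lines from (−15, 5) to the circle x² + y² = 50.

A line y − (5) = m(x − (−15)) is tangent when its distance from (0, 0) is 5√2:
[m·(15) − (−5)]² = 50(m² + 1)
7m² + 6m − 1 = 0, so m = 1/7 or m = −1.
With m = 1/7: x − 7y = −50. With m = −1: x + y = −10.

x − 7y = −50 and x + y = −10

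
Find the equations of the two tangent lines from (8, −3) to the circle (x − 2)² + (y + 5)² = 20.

A line y − (−3) = m(x − (8)) is tangent when its distance from (2, −5) is 2√5:
(−6m − (−2))² = 20(m² + 1)
2m² − 3m − 2 = 0, so m = −1/2 or m = 2.
With m = −1/2: x + 2y = 2. With m = 2: 2x − y = 19.

x + 2y = 2 and 2x − y = 19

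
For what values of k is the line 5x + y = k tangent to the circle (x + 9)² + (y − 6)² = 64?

Tangency holds when the distance from the centre (−9, 6) to the line equals the radius 8:
|5·(−9) + 1·6 − k| / √26 = 8
|k − (−39)| = 8√26.

k = −39 ± 8√26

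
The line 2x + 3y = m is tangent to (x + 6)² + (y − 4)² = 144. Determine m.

m = ±12√13

Tangency holds when the distance from the centre (−6, 4) to the line equals the radius 12:
|2·(−6) + 3·4 − m| / √13 = 12
|m| = 12√13.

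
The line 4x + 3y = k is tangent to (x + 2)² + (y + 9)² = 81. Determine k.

For a tangent, require d(centre, line) = r = 9.
|4·(−2) + 3·(−9) − k| / √25 = 9
|k − (−35)| = 9·5, so k = 10 or k = −80.

k = −80 or k = 10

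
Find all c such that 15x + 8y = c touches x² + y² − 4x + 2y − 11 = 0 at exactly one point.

c = −46 or c = 90

Tangency holds when the distance from the centre (2, −1) to the line equals the radius 4:
|15·2 + 8·(−1) − c| / √289 = 4
|c − (22)| = 4·17, so c = 90 or c = −46.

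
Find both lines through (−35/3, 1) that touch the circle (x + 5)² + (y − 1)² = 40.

Let a tangent through (−35/3, 1) have slope m. Its distance from (−5, 1) must equal 2√10:
(20/3m − (0))² = 40(m² + 1)
m² − 9 = 0, so m = −3 or m = 3.
With m = −3: 3x + y = −34. With m = 3: 3x − y = −36.

3x + y = −34 and 3x − y = −36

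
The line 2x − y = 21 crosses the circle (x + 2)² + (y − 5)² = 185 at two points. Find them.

(9, −3) and (11, 1)

From the line, y = 2x − 21. Substituting:
5x² − 100x + 495 = 0  ⟹  x² − 20x + 99 = 0
x = 11 or x = 9, giving (11, 1) and (9, −3).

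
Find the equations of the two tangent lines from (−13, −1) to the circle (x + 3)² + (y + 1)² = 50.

A line y − (−1) = m(x − (−13)) is tangent when its distance from (−3, −1) is 5√2:
(10m − (0))² = 50(m² + 1)
m² − 1 = 0, so m = 1 or m = −1.
With m = 1: x − y = −12. With m = −1: x + y = −14.

x − y = −12 and x + y = −14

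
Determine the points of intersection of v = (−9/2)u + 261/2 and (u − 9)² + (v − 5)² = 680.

Express v = (261 − 9u)/2 and substitute into the circle:
85u² − 4590u + 60605 = 0  ⟹  u² − 54u + 713 = 0
u = 31 or u = 23, giving (31, −9) and (23, 27).

(23, 27) and (31, −9)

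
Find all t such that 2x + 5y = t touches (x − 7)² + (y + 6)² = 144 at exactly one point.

The line touches the circle iff its distance from (7, −6) is 12:
|2·7 + 5·(−6) − t| / √29 = 12
|t − (−16)| = 12√29.

t = −16 ± 12√29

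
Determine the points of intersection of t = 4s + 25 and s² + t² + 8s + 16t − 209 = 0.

Express t = 4s + 25 and substitute into the circle:
17s² + 272s + 816 = 0  ⟹  s² + 16s + 48 = 0
s = −4 or s = −12, giving (−4, 9) and (−12, −23).

(−12, −23) and (−4, 9)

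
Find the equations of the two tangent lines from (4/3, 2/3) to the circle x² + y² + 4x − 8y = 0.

Let a tangent through (4/3, 2/3) have slope m. Its distance from (−2, 4) must equal 2√5:
(−10/3m − (10/3))² = 20(m² + 1)
2m² − 5m + 2 = 0, so m = 1/2 or m = 2.
With m = 1/2: x − 2y = 0. With m = 2: 2x − y = 2.

x − 2y = 0 and 2x − y = 2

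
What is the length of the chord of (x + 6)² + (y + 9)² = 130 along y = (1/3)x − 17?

Substitute y = (−51 + x)/3:
10x² + 60x − 270 = 0  ⟹  x² + 6x − 27 = 0
x = 3 or x = −9, giving (3, −16) and (−9, −20).
|(3, −16) − (−9, −20)| = √((12)² + (4)²) = 4√10.

4√10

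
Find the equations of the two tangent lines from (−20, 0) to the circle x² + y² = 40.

x − 3y = −20 and x + 3y = −20

Let a tangent through (−20, 0) have slope m. Its distance from (0, 0) must equal 2√10:
[m·(20) − (0)]² = 40(m² + 1)
9m² − 1 = 0, so m = 1/3 or m = −1/3.
Through (−20, 0) these give x − 3y = −20 and x + 3y = −20.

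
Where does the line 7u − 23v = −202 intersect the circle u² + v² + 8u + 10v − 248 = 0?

Substitute v = (202 + 7u)/23:
578u² + 8670u − 43928 = 0  ⟹  u² + 15u − 76 = 0
u = 4 or u = −19, giving (4, 10) and (−19, 3).

(−19, 3) and (4, 10)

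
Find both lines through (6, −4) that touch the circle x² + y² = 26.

Write the tangent as mx − y + (−4 − m·(6)) = 0 and set its distance from the centre to √26:
(−6m − (4))² = 26(m² + 1)
5m² + 24m − 5 = 0, so m = 1/5 or m = −5.
Through (6, −4) these give x − 5y = 26 and 5x + y = 26.

x − 5y = 26 and 5x + y = 26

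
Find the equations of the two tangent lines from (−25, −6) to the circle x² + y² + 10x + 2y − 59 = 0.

6x − 7y = −108 and 2x + 9y = −104

A line y − (−6) = m(x − (−25)) is tangent when its distance from (−5, −1) is √85:
[m·(20) − (5)]² = 85(m² + 1)
63m² − 40m − 12 = 0, so m = 6/7 or m = −2/9.
With m = 6/7: 6x − 7y = −108. With m = −2/9: 2x + 9y = −104.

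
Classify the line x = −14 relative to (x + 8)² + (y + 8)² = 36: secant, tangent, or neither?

tangent

Substituting the line into the circle gives y² + 16y + 64 = 0.
Discriminant = (16)² − 4·1·(64) = 0.
A repeated root: the line is tangent.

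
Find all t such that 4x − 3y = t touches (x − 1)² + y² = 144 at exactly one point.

t = −56 or t = 64

The line touches the circle iff its distance from (1, 0) is 12:
|4·1 − 3·0 − t| / √25 = 12
|t − (4)| = 12·5, so t = 64 or t = −56.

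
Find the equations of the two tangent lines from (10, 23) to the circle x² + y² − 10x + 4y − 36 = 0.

A line y − (23) = m(x − (10)) is tangent when its distance from (5, −2) is √65:
[m·(−5) − (−25)]² = 65(m² + 1)
4m² + 25m − 56 = 0, so m = −8 or m = 7/4.
Through (10, 23) these give 8x + y = 103 and 7x − 4y = −22.

8x + y = 103 and 7x − 4y = −22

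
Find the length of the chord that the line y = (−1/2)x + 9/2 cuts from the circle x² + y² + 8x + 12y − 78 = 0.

Centre (−4, −6), r² = 130. Perpendicular distance d from centre to line = |−25| / √5 = 25/√5.
Chord = 2√(r² − d²) = 2·√(5) = 2√5.

2√5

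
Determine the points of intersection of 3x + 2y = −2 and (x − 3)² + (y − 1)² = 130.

From the line, y = (−2 − 3x)/2. Substituting:
13x² − 468 = 0  ⟹  x² − 36 = 0
x = 6 or x = −6, giving (6, −10) and (−6, 8).

(−6, 8) and (6, −10)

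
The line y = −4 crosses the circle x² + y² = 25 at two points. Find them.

From the line, y = −4. Substituting:
x² − 9 = 0
x = 3 or x = −3, giving (3, −4) and (−3, −4).

(−3, −4) and (3, −4)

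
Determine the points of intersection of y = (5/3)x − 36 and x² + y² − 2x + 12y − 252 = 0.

(9, −21) and (18, −6)

Express y = (−108 + 5x)/3 and substitute into the circle:
34x² − 918x + 5508 = 0  ⟹  x² − 27x + 162 = 0
x = 18 or x = 9, giving (18, −6) and (9, −21).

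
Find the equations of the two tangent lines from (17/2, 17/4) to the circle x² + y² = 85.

Let a tangent through (17/2, 17/4) have slope m. Its distance from (0, 0) must equal √85:
[m·(−17/2) − (−17/4)]² = 85(m² + 1)
12m² + 68m + 63 = 0, so m = −9/2 or m = −7/6.
Through (17/2, 17/4) these give 9x + 2y = 85 and 7x + 6y = 85.

9x + 2y = 85 and 7x + 6y = 85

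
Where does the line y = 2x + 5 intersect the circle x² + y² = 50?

Express y = 2x + 5 and substitute into the circle:
5x² + 20x − 25 = 0  ⟹  x² + 4x − 5 = 0
x = 1 or x = −5, giving (1, 7) and (−5, −5).

(−5, −5) and (1, 7)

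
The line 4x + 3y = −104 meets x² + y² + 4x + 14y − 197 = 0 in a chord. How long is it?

Centre (−2, −7), r² = 250. Perpendicular distance d from centre to line = |75| / √25 = 75/√25.
Chord = 2√(r² − d²) = 2·√(25) = 10.

10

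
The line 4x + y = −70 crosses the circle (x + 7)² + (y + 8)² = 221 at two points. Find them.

Express y = −4x − 70 and substitute into the circle:
17x² + 510x + 3672 = 0  ⟹  x² + 30x + 216 = 0
x = −12 or x = −18, giving (−12, −22) and (−18, 2).

(−18, 2) and (−12, −22)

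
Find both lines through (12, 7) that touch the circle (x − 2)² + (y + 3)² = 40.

Write the tangent as mx − y + (7 − m·(12)) = 0 and set its distance from the centre to 2√10:
[m·(−10) − (−10)]² = 40(m² + 1)
3m² − 10m + 3 = 0, so m = 3 or m = 1/3.
Through (12, 7) these give 3x − y = 29 and x − 3y = −9.

3x − y = 29 and x − 3y = −9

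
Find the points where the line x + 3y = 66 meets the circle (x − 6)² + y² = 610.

(−3, 23) and (27, 13)

Express y = (66 − x)/3 and substitute into the circle:
10x² − 240x − 810 = 0  ⟹  x² − 24x − 81 = 0
x = 27 or x = −3, giving (27, 13) and (−3, 23).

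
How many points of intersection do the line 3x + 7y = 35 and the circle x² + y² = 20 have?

0

d² = (3·0 + 7·0 − (35))²/58 = 1225/58; r² = 20.
Since d² > r², the line lies outside the circle.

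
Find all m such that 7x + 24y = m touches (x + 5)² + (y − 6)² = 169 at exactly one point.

The line touches the circle iff its distance from (−5, 6) is 13:
|7·(−5) + 24·6 − m| / √625 = 13
|m − (109)| = 13·25, so m = 434 or m = −216.

m = −216 or m = 434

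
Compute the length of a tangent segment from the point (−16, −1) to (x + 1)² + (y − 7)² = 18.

With centre O = (−1, 7), |OP|² = 289 and r² = 18.
Power of the point: PT² = |PO|² − r² = 271, so PT = √271.

√271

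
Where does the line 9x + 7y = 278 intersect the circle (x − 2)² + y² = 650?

Substitute y = (278 − 9x)/7:
130x² − 5200x + 45630 = 0  ⟹  x² − 40x + 351 = 0
x = 27 or x = 13, giving (27, 5) and (13, 23).

(13, 23) and (27, 5)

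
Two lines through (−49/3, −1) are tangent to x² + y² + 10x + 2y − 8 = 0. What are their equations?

3x + 5y = −54 and 3x − 5y = −44

Let a tangent through (−49/3, −1) have slope m. Its distance from (−5, −1) must equal √34:
(34/3m − (0))² = 34(m² + 1)
25m² − 9 = 0, so m = −3/5 or m = 3/5.
Through (−49/3, −1) these give 3x + 5y = −54 and 3x − 5y = −44.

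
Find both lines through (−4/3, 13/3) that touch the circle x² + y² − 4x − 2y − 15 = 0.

2x − y = −7 and x − 2y = −10

Write the tangent as mx − y + (13/3 − m·(−4/3)) = 0 and set its distance from the centre to 2√5:
(10/3m − (−10/3))² = 20(m² + 1)
2m² − 5m + 2 = 0, so m = 2 or m = 1/2.
With m = 2: 2x − y = −7. With m = 1/2: x − 2y = −10.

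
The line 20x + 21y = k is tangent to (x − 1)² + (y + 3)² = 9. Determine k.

The line touches the circle iff its distance from (1, −3) is 3:
|20·1 + 21·(−3) − k| / √841 = 3
|k − (−43)| = 3·29, so k = 44 or k = −130.

k = −130 or k = 44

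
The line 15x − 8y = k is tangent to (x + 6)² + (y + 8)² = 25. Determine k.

Tangency holds when the distance from the centre (−6, −8) to the line equals the radius 5:
|15·(−6) − 8·(−8) − k| / √289 = 5
|k − (−26)| = 5·17, so k = 59 or k = −111.

k = −111 or k = 59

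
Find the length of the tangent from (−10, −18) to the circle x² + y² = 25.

The centre is (0, 0) and r = 5. The square of the distance from P to the centre is 100 + 324 = 424.
By the tangent–radius right angle, tangent length = √(|PO|² − r²) = √399.

√399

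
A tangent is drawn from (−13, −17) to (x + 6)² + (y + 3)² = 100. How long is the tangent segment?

Centre (−6, −3), r² = 100. |PO|² = (−7)² + (−14)² = 245.
The tangent meets the radius at right angles, so tangent² = |PO|² − r² = 245 − 100 = 145.

√145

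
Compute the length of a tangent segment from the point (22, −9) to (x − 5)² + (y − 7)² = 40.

The centre is (5, 7) and r = 2√10. The square of the distance from P to the centre is 289 + 256 = 545.
The tangent meets the radius at right angles, so tangent² = |PO|² − r² = 545 − 40 = 505.

√505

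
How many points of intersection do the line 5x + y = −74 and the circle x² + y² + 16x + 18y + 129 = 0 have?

Centre (−8, −9), r² = 16. Distance² from centre to line = (25)²/26 = 625/26.
Since d² > r², the line lies outside the circle.

0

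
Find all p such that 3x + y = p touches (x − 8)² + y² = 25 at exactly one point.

Tangency holds when the distance from the centre (8, 0) to the line equals the radius 5:
|3·8 + 1·0 − p| / √10 = 5
|p − (24)| = 5√10.

p = 24 ± 5√10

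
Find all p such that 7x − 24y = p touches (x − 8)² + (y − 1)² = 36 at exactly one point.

p = −118 or p = 182

The line touches the circle iff its distance from (8, 1) is 6:
|7·8 − 24·1 − p| / √625 = 6
|p − (32)| = 6·25, so p = 182 or p = −118.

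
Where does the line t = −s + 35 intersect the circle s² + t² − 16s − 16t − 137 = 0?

(11, 24) and (24, 11)

From the line, t = −s + 35. Substituting:
2s² − 70s + 528 = 0  ⟹  s² − 35s + 264 = 0
s = 24 or s = 11, giving (24, 11) and (11, 24).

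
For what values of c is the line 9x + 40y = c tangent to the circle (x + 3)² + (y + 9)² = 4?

The line touches the circle iff its distance from (−3, −9) is 2:
|9·(−3) + 40·(−9) − c| / √1681 = 2
|c − (−387)| = 2·41, so c = −305 or c = −469.

c = −469 or c = −305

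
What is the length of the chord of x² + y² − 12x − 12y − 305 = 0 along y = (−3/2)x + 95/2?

From the line, y = (95 − 3x)/2. Substituting:
13x² − 546x + 5525 = 0  ⟹  x² − 42x + 425 = 0
x = 25 or x = 17, giving (25, 10) and (17, 22).
|(25, 10) − (17, 22)| = √((8)² + (−12)²) = 4√13.

4√13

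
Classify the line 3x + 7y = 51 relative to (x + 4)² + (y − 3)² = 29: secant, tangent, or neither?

Substituting the line into the circle gives 58x² + 212x + 263 = 0.
Δ = 44944 − 61016 = −16072.
No real roots: the line does not meet the circle.

neither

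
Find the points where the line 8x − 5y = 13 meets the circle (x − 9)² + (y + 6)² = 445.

Substitute y = (−13 + 8x)/5:
89x² − 178x − 8811 = 0  ⟹  x² − 2x − 99 = 0
x = 11 or x = −9, giving (11, 15) and (−9, −17).

(−9, −17) and (11, 15)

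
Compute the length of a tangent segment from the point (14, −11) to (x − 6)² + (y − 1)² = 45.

Centre (6, 1), r² = 45. |PO|² = (8)² + (−12)² = 208.
By the tangent–radius right angle, tangent length = √(|PO|² − r²) = √163.

√163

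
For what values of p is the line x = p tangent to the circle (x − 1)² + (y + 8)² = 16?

The line touches the circle iff its distance from (1, −8) is 4:
|1·1 + 0·(−8) − p| / √1 = 4
|p − (1)| = 4, so p = 5 or p = −3.

p = −3 or p = 5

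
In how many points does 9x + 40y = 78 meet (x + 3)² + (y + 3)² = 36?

2

Substituting the line into the circle gives 1681x² + 6036x − 3996 = 0.
Discriminant = (6036)² − 4·1681·(−3996) = 63302400 > 0.
Two real roots: the line is a secant.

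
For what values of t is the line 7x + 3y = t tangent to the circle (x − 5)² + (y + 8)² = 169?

For a tangent, require d(centre, line) = r = 13.
|7·5 + 3·(−8) − t| / √58 = 13
|t − (11)| = 13√58.

t = 11 ± 13√58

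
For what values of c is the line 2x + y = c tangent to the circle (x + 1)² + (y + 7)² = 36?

c = −9 ± 6√5

Tangency holds when the distance from the centre (−1, −7) to the line equals the radius 6:
|2·(−1) + 1·(−7) − c| / √5 = 6
|c − (−9)| = 6√5.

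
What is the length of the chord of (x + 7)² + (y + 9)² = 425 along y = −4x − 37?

10√17

From the line, y = −4x − 37. Substituting:
17x² + 238x + 408 = 0  ⟹  x² + 14x + 24 = 0
x = −2 or x = −12, giving (−2, −29) and (−12, 11).
|(−2, −29) − (−12, 11)| = √((10)² + (−40)²) = 10√17.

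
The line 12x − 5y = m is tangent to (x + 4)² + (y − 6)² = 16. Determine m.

For a tangent, require d(centre, line) = r = 4.
|12·(−4) − 5·6 − m| / √169 = 4
|m − (−78)| = 4·13, so m = −26 or m = −130.

m = −130 or m = −26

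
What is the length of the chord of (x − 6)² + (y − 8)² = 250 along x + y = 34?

10√2

The distance from (6, 8) to the line is 20/√2, and r² = 250.
Chord = 2√(r² − d²) = 2·√(50) = 10√2.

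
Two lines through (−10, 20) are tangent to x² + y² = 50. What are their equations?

A line y − (20) = m(x − (−10)) is tangent when its distance from (0, 0) is 5√2:
(10m − (−20))² = 50(m² + 1)
m² + 8m + 7 = 0, so m = −7 or m = −1.
Through (−10, 20) these give 7x + y = −50 and x + y = 10.

7x + y = −50 and x + y = 10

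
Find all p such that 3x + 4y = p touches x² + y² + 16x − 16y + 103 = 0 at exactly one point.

p = −17 or p = 33

For a tangent, require d(centre, line) = r = 5.
|3·(−8) + 4·8 − p| / √25 = 5
|p − (8)| = 5·5, so p = 33 or p = −17.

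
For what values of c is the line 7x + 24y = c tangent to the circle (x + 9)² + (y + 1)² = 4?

Tangency holds when the distance from the centre (−9, −1) to the line equals the radius 2:
|7·(−9) + 24·(−1) − c| / √625 = 2
|c − (−87)| = 2·25, so c = −37 or c = −137.

c = −137 or c = −37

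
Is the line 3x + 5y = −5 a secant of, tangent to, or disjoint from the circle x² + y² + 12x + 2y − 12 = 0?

secant

Centre (−6, −1), r² = 49. Distance² from centre to line = (−18)²/34 = 162/17.
Since d² < r², the line cuts the circle twice.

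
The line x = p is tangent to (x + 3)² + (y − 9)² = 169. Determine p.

p = −16 or p = 10

For a tangent, require d(centre, line) = r = 13.
|1·(−3) + 0·9 − p| / √1 = 13
|p − (−3)| = 13, so p = 10 or p = −16.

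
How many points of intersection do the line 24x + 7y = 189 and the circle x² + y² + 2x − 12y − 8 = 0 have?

Substituting the line into the circle gives 625x² − 6958x + 19453 = 0.
Δ = 48413764 − 48632500 = −218736.
No real roots: the line does not meet the circle.

0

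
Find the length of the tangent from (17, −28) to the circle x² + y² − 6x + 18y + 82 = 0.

Centre (3, −9), r² = 8. |PO|² = (14)² + (−19)² = 557.
Power of the point: PT² = |PO|² − r² = 549, so PT = 3√61.

3√61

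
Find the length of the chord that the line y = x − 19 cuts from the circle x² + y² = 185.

3√2

Express y = x − 19 and substitute into the circle:
2x² − 38x + 176 = 0  ⟹  x² − 19x + 88 = 0
x = 11 or x = 8, giving (11, −8) and (8, −11).
|(11, −8) − (8, −11)| = √((3)² + (3)²) = 3√2.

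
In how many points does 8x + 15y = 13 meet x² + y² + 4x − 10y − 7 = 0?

Substituting the line into the circle gives 289x² + 1892x − 3356 = 0.
Discriminant = (1892)² − 4·289·(−3356) = 7459200 > 0.
Two real roots: the line is a secant.

2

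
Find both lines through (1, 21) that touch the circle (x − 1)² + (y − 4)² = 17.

Write the tangent as mx − y + (21 − m·(1)) = 0 and set its distance from the centre to √17:
[m·(0) − (−17)]² = 17(m² + 1)
m² − 16 = 0, so m = 4 or m = −4.
With m = 4: 4x − y = −17. With m = −4: 4x + y = 25.

4x − y = −17 and 4x + y = 25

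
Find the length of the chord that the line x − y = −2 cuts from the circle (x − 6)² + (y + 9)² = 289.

Express y = x + 2 and substitute into the circle:
2x² + 10x − 132 = 0  ⟹  x² + 5x − 66 = 0
x = 6 or x = −11, giving (6, 8) and (−11, −9).
|(6, 8) − (−11, −9)| = √((17)² + (17)²) = 17√2.

17√2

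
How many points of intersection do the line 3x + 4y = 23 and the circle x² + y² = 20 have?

0

Substituting the line into the circle gives 25x² − 138x + 209 = 0.
Discriminant = (−138)² − 4·25·(209) = −1856 < 0.
No real roots: the line does not meet the circle.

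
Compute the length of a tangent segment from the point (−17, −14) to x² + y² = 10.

5√19

With centre O = (0, 0), |OP|² = 485 and r² = 10.
Power of the point: PT² = |PO|² − r² = 475, so PT = 5√19.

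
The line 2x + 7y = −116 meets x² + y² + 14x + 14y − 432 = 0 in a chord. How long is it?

Centre (−7, −7), r² = 530. Perpendicular distance d from centre to line = |53| / √53 = 53/√53.
Chord = 2√(r² − d²) = 2·√(477) = 6√53.

6√53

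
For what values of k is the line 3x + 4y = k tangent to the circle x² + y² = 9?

Tangency holds when the distance from the centre (0, 0) to the line equals the radius 3:
|3·0 + 4·0 − k| / √25 = 3
|k| = 3·5, so k = 15 or k = −15.

k = −15 or k = 15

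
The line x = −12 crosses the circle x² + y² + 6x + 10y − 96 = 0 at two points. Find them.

(−12, −12) and (−12, 2)

The line gives x = −12. Substituting into the circle:
y² + 10y − 24 = 0
y = 2 or y = −12, giving (−12, 2) and (−12, −12).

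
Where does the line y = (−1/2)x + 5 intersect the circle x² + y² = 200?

Express y = (10 − x)/2 and substitute into the circle:
5x² − 20x − 700 = 0  ⟹  x² − 4x − 140 = 0
x = 14 or x = −10, giving (14, −2) and (−10, 10).

(−10, 10) and (14, −2)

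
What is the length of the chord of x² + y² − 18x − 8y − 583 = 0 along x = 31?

28

Centre (9, 4), r² = 680. Perpendicular distance d from centre to line = |−22| / √1 = 22.
Half the chord is √(r² − d²) = √(196), so the full chord is 28.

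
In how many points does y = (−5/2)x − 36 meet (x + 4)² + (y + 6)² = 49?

Substituting the line into the circle gives 29x² + 632x + 3468 = 0.
Discriminant = (632)² − 4·29·(3468) = −2864 < 0.
No real roots: the line does not meet the circle.

0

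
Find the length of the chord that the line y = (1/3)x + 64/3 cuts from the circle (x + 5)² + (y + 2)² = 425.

Substitute y = (64 + x)/3:
10x² + 230x + 1300 = 0  ⟹  x² + 23x + 130 = 0
x = −10 or x = −13, giving (−10, 18) and (−13, 17).
Chord length = distance between (−10, 18) and (−13, 17) = √10 = √10.

√10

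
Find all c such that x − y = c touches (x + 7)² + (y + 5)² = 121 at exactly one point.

c = −2 ± 11√2

For a tangent, require d(centre, line) = r = 11.
|1·(−7) − 1·(−5) − c| / √2 = 11
|c − (−2)| = 11√2.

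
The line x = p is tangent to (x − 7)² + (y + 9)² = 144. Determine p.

p = −5 or p = 19

For a tangent, require d(centre, line) = r = 12.
|1·7 + 0·(−9) − p| / √1 = 12
|p − (7)| = 12, so p = 19 or p = −5.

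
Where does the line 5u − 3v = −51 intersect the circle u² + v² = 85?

(−9, 2) and (−6, 7)

Substitute v = (51 + 5u)/3:
34u² + 510u + 1836 = 0  ⟹  u² + 15u + 54 = 0
u = −6 or u = −9, giving (−6, 7) and (−9, 2).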